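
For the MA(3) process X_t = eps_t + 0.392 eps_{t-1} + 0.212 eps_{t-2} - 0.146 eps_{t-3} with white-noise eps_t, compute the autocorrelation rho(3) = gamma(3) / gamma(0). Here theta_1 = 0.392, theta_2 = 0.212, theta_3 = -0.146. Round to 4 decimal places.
\rho(3) = -0.1197

For an MA(q) process with theta_0 = 1, the autocovariance is
  gamma(k) = sigma^2 * sum_{i=0..q-k} theta_i * theta_{i+k},
and rho(k) = gamma(k) / gamma(0). Sigma^2 cancels.
  numerator   = (1)*(-0.146) = -0.146.
  denominator = (1)^2 + (0.392)^2 + (0.212)^2 + (-0.146)^2 = 1.219924.
  rho(3) = -0.146 / 1.219924 = -0.1197.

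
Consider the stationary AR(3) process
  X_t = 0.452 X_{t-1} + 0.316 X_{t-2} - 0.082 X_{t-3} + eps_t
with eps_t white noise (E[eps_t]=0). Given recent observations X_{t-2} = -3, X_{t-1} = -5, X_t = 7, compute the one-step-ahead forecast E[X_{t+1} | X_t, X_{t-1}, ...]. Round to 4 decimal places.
E[X_{t+1} \mid \mathcal F_t] = 1.8300

For an AR(p) model X_t = c + sum_i phi_i X_{t-i} + eps_t, the
one-step-ahead conditional mean is
  E[X_{t+1} | X_t, ...] = c + sum_i phi_i X_{t+1-i}.
Substitute known values:
  E[X_{t+1} | ...] = (0.452) * (7) + (0.316) * (-5) + (-0.082) * (-3)
                   = 1.8300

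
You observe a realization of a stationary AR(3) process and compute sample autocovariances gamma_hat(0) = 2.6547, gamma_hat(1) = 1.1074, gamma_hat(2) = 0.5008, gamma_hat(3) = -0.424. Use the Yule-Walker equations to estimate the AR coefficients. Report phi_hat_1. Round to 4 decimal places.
\hat\phi_{1} = 0.4150

The Yule-Walker equations for an AR(p) process read, in matrix form,
  Gamma_p phi = r_p,   with   (Gamma_p)_{ij} = gamma(|i - j|),
                       (r_p)_i = gamma(i),   i,j = 1..p.
Substitute the sample gammas (Toeplitz matrix and right-hand side of size 3):
  Gamma_p = [[2.6547, 1.1074, 0.5008], [1.1074, 2.6547, 1.1074], [0.5008, 1.1074, 2.6547]]
  r_p     = [1.1074, 0.5008, -0.424]
Written out (R1..R3):
  (R1) 2.6547 phi_1 + 1.1074 phi_2 + 0.5008 phi_3 = 1.1074
  (R2) 1.1074 phi_1 + 2.6547 phi_2 + 1.1074 phi_3 = 0.5008
  (R3) 0.5008 phi_1 + 1.1074 phi_2 + 2.6547 phi_3 = -0.424
Gaussian elimination:
  R2 <- R2 - (1.1074/2.6547) R1 = R2 - (0.417147) R1:  2.192751 phi_2 + 0.898493 phi_3 = 0.038851
  R3 <- R3 - (0.5008/2.6547) R1 = R3 - (0.188647) R1:  0.898493 phi_2 + 2.560226 phi_3 = -0.632907
  R3 <- R3 - (0.898493/2.192751) R2 = R3 - (0.409756) R2:  2.192063 phi_3 = -0.648827
Back-substitution:
  phi_hat_3 = -0.648827 / 2.192063 = -0.295989
  phi_hat_2 = (0.038851 - (0.898493)(-0.295989)) / 2.192751 = 0.139001
  phi_hat_1 = (1.1074 - (1.1074)(0.139001) - (0.5008)(-0.295989)) / 2.6547 = 0.415
So phi_hat = [0.4150, 0.1390, -0.2960].
Therefore phi_hat_1 = 0.4150.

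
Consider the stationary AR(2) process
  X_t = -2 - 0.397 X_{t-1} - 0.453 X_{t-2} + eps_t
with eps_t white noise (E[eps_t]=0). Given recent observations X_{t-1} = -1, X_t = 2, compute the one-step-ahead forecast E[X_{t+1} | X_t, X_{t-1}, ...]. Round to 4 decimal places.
E[X_{t+1} \mid \mathcal F_t] = -2.3410

For an AR(p) model X_t = c + sum_i phi_i X_{t-i} + eps_t, the
one-step-ahead conditional mean is
  E[X_{t+1} | X_t, ...] = c + sum_i phi_i X_{t+1-i}.
Substitute known values:
  E[X_{t+1} | ...] = -2 + (-0.397) * (2) + (-0.453) * (-1)
                   = -2.3410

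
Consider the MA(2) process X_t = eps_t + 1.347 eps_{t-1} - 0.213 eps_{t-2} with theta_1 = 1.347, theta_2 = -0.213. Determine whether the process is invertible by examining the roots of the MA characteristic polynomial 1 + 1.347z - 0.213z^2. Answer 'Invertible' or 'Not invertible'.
\text{Not invertible}

The MA(q) characteristic polynomial is P(z) = 1 + 1.347z - 0.213z^2.
Invertibility requires all roots to lie outside the unit circle, i.e. |z| > 1 for every root.
Set 1 + (1.347) z + (-0.213) z^2 = 0, i.e. a z^2 + b z + c = 0 with a = -0.213, b = 1.347, c = 1.
Discriminant D = b^2 - 4ac = (1.347)^2 - 4*(-0.213)*1 = 1.814409 - (-0.852) = 2.666409.
D >= 0, so the roots are real: z = (-b +/- sqrt(D)) / (2a) = (-1.347 +/- 1.632914) / (-0.426).
  z_1 = (-1.347 + 1.632914) / (-0.426) = -0.6712,   |z_1| = 0.6712.
  z_2 = (-1.347 - 1.632914) / (-0.426) = 6.9951,   |z_2| = 6.9951.
Moduli of all roots: 0.6712, 6.9951.
All moduli strictly greater than 1? No.
Verdict: Not invertible.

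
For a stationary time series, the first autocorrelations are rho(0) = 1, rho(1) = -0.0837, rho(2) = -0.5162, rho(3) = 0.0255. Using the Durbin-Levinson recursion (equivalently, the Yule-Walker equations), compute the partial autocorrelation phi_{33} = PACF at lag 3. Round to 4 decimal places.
\phi_{33} = -0.1179

The PACF at lag k is phi_{kk}, the last component of the solution
to the Yule-Walker system G_k phi = r_k where
  (G_k)_{ij} = rho(|i - j|), (r_k)_i = rho(i), i,j = 1..k.
Equivalently, Durbin-Levinson gives phi_{kk} iteratively:
  phi_{11} = rho(1)
  phi_{kk} = [rho(k) - sum_{j=1..k-1} phi_{k-1,j} rho(k-j)]
            / [1 - sum_{j=1..k-1} phi_{k-1,j} rho(j)],
  phi_{k,j} = phi_{k-1,j} - phi_{kk} phi_{k-1,k-j},  j = 1..k-1.
Step k = 1:
  phi_11 = rho(1) = -0.0837.
Step k = 2:
  phi_22 = [rho(2) - phi_11 rho(1)] / [1 - phi_11 rho(1)] = [-0.5162 - (-0.0837)(-0.0837)] / [1 - (-0.0837)(-0.0837)]
         = -0.52320569 / 0.99299431 = -0.526897.
  Update: phi_21 = phi_11 - phi_22 phi_11 = -0.0837 - (-0.526897)(-0.0837) = -0.127801.
Step k = 3:
  phi_33 = [rho(3) - phi_21 rho(2) - phi_22 rho(1)] / [1 - phi_21 rho(1) - phi_22 rho(2)]
    numerator   = 0.0255 - (-0.127801)(-0.5162) - (-0.526897)(-0.0837) = -0.08457229
    denominator = 1 - (-0.127801)(-0.0837) - (-0.526897)(-0.5162) = 0.71731882
  phi_33 = -0.08457229 / 0.71731882 = -0.1179.
Therefore phi_{33} = -0.1179.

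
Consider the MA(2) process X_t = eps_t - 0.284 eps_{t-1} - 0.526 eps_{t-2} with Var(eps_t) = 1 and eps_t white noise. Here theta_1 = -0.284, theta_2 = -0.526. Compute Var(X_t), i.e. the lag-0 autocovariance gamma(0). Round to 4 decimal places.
\gamma(0) = 1.3573

For an MA(q) process X_t = eps_t + sum_i theta_i eps_{t-i} with
Var(eps_t) = sigma^2, the variance is
  gamma(0) = sigma^2 * (1 + sum_i theta_i^2).
  sum_i theta_i^2 = (-0.284)^2 + (-0.526)^2 = 0.080656 + 0.276676 = 0.357332.
  gamma(0) = 1 * (1 + 0.357332) = 1 * 1.357332 = 1.357332, which rounds to 1.3573.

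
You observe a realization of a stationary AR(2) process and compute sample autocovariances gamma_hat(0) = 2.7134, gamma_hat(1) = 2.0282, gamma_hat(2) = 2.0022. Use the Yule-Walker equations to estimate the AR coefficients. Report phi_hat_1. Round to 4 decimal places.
\hat\phi_{1} = 0.4440

The Yule-Walker equations for an AR(p) process read, in matrix form,
  Gamma_p phi = r_p,   with   (Gamma_p)_{ij} = gamma(|i - j|),
                       (r_p)_i = gamma(i),   i,j = 1..p.
Substitute the sample gammas (Toeplitz matrix and right-hand side of size 2):
  Gamma_p = [[2.7134, 2.0282], [2.0282, 2.7134]]
  r_p     = [2.0282, 2.0022]
Written out:
  2.7134 phi_1 + 2.0282 phi_2 = 2.0282
  2.0282 phi_1 + 2.7134 phi_2 = 2.0022
Solve by Cramer's rule:
  det = gamma(0)^2 - gamma(1)^2 = (2.7134)^2 - (2.0282)^2 = 7.36253956 - 4.11359524 = 3.24894432
  phi_hat_1 = [gamma(1) gamma(0) - gamma(1) gamma(2)] / det = [(2.0282)(2.7134) - (2.0282)(2.0022)] / 3.24894432 = 1.44245584 / 3.24894432 = 0.444
  phi_hat_2 = [gamma(0) gamma(2) - gamma(1)^2] / det = [(2.7134)(2.0022) - (2.0282)^2] / 3.24894432 = 1.31917424 / 3.24894432 = 0.406
So phi_hat = [0.4440, 0.4060].
Therefore phi_hat_1 = 0.4440.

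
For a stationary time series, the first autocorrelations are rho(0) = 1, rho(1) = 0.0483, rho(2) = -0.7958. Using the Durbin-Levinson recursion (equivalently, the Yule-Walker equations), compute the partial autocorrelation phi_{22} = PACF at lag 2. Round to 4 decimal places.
\phi_{22} = -0.8000

The PACF at lag k is phi_{kk}, the last component of the solution
to the Yule-Walker system G_k phi = r_k where
  (G_k)_{ij} = rho(|i - j|), (r_k)_i = rho(i), i,j = 1..k.
Equivalently, Durbin-Levinson gives phi_{kk} iteratively:
  phi_{11} = rho(1)
  phi_{kk} = [rho(k) - sum_{j=1..k-1} phi_{k-1,j} rho(k-j)]
            / [1 - sum_{j=1..k-1} phi_{k-1,j} rho(j)],
  phi_{k,j} = phi_{k-1,j} - phi_{kk} phi_{k-1,k-j},  j = 1..k-1.
Step k = 1:
  phi_11 = rho(1) = 0.0483.
Step k = 2:
  phi_22 = [rho(2) - phi_11 rho(1)] / [1 - phi_11 rho(1)] = [-0.7958 - (0.0483)(0.0483)] / [1 - (0.0483)(0.0483)]
         = -0.79813289 / 0.99766711 = -0.8.
Therefore phi_{22} = -0.8000.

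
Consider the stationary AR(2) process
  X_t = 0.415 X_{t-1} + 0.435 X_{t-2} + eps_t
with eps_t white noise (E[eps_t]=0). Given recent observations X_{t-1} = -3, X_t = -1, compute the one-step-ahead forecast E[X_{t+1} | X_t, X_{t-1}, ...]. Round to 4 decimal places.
E[X_{t+1} \mid \mathcal F_t] = -1.7200

For an AR(p) model X_t = c + sum_i phi_i X_{t-i} + eps_t, the
one-step-ahead conditional mean is
  E[X_{t+1} | X_t, ...] = c + sum_i phi_i X_{t+1-i}.
Substitute known values:
  E[X_{t+1} | ...] = (0.415) * (-1) + (0.435) * (-3)
                   = -1.7200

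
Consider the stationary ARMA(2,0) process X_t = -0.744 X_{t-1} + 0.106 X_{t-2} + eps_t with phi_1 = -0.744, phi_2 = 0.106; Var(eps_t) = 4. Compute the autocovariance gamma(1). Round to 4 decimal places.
\gamma(1) = -10.9515

Multiply the model equation by X_{t-k} and take expectations. With theta_0 = psi_0 = 1 and psi_j the MA(infinity) weights, this gives
  gamma(k) - sum_i phi_i gamma(k-i) = c_k,
  c_k = sigma^2 * sum_{j=k..q} theta_j psi_{j-k}   (c_k = 0 for k > q),
using gamma(-m) = gamma(m).
Pure AR (q = 0): c_0 = sigma^2 = 4, c_k = 0 for k >= 1.
Equations for k = 0, 1, 2 (AR order 2, c_2 = 0):
  (E0) gamma(0) = phi_1 gamma(1) + phi_2 gamma(2) + c_0
  (E1) gamma(1) = phi_1 gamma(0) + phi_2 gamma(1) + c_1
  (E2) gamma(2) = phi_1 gamma(1) + phi_2 gamma(0)
From (E1): gamma(1) = A gamma(0) + B with
  A = phi_1 / (1 - phi_2) = -0.744 / 0.894 = -0.832215,   B = c_1 / (1 - phi_2) = 0 / 0.894 = 0.
Insert (E2) into (E0): gamma(0) (1 - phi_2^2) = phi_1 (1 + phi_2) gamma(1) + c_0.
  phi_1 (1 + phi_2) = (-0.744)(1.106) = -0.822864,   1 - phi_2^2 = 0.988764.
Replace gamma(1) by A gamma(0) + B and collect gamma(0):
  gamma(0) [0.988764 - (-0.822864)(-0.832215)] = c_0 = 4
  gamma(0) * 0.303964 = 4
  gamma(0) = 4 / 0.303964 = 13.159434.
  gamma(1) = A gamma(0) = (-0.832215)(13.159434) = -10.951476.
Therefore gamma(1) = -10.9515 (to 4 decimal places).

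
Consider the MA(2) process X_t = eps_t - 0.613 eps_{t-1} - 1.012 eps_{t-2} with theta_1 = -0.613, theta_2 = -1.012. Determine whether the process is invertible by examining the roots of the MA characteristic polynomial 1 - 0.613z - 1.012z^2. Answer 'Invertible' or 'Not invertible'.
\text{Not invertible}

The MA(q) characteristic polynomial is P(z) = 1 - 0.613z - 1.012z^2.
Invertibility requires all roots to lie outside the unit circle, i.e. |z| > 1 for every root.
Set 1 + (-0.613) z + (-1.012) z^2 = 0, i.e. a z^2 + b z + c = 0 with a = -1.012, b = -0.613, c = 1.
Discriminant D = b^2 - 4ac = (-0.613)^2 - 4*(-1.012)*1 = 0.375769 - (-4.048) = 4.423769.
D >= 0, so the roots are real: z = (-b +/- sqrt(D)) / (2a) = (0.613 +/- 2.103276) / (-2.024).
  z_1 = (0.613 + 2.103276) / (-2.024) = -1.342,   |z_1| = 1.342.
  z_2 = (0.613 - 2.103276) / (-2.024) = 0.7363,   |z_2| = 0.7363.
Moduli of all roots: 1.3420, 0.7363.
All moduli strictly greater than 1? No.
Verdict: Not invertible.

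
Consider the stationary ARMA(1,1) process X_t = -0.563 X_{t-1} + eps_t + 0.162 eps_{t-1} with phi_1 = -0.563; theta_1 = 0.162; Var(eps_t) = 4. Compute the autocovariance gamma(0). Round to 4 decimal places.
\gamma(0) = 4.9417

Multiply the model equation by X_{t-k} and take expectations. With theta_0 = psi_0 = 1 and psi_j the MA(infinity) weights, this gives
  gamma(k) - sum_i phi_i gamma(k-i) = c_k,
  c_k = sigma^2 * sum_{j=k..q} theta_j psi_{j-k}   (c_k = 0 for k > q),
using gamma(-m) = gamma(m).
psi-weights needed (psi_j = theta_j + sum_i phi_i psi_{j-i}):
  psi_1 = theta_1 + phi_1 = 0.162 + (-0.563) = -0.401
Right-hand sides:
  c_0 = sigma^2 (1 + theta_1 psi_1) = 4 * (1 + (0.162)(-0.401)) = 4 * 0.935038 = 3.740152
  c_1 = sigma^2 theta_1 = 4 * (0.162) = 0.648
  c_2 = 0
Equations for k = 0 and k = 1 (AR order 1):
  gamma(0) = phi_1 gamma(1) + c_0
  gamma(1) = phi_1 gamma(0) + c_1
Substituting the second into the first: gamma(0) (1 - phi_1^2) = c_0 + phi_1 c_1, so
  gamma(0) = (c_0 + phi_1 c_1) / (1 - phi_1^2) = (3.740152 + (-0.563)(0.648)) / (1 - (-0.563)^2) = 3.375328 / 0.683031 = 4.941691.
Therefore gamma(0) = 4.9417 (to 4 decimal places).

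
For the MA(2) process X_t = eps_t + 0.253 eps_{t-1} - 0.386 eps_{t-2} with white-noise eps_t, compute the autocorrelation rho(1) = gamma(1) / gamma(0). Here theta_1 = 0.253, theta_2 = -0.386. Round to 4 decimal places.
\rho(1) = 0.1281

For an MA(q) process with theta_0 = 1, the autocovariance is
  gamma(k) = sigma^2 * sum_{i=0..q-k} theta_i * theta_{i+k},
and rho(k) = gamma(k) / gamma(0). Sigma^2 cancels.
  numerator   = (1)*(0.253) + (0.253)*(-0.386) = 0.155342.
  denominator = (1)^2 + (0.253)^2 + (-0.386)^2 = 1.213005.
  rho(1) = 0.155342 / 1.213005 = 0.1281.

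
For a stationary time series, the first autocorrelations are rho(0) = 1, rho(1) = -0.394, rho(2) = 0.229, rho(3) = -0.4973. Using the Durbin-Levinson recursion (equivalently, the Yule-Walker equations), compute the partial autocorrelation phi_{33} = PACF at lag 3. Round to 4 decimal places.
\phi_{33} = -0.4539

The PACF at lag k is phi_{kk}, the last component of the solution
to the Yule-Walker system G_k phi = r_k where
  (G_k)_{ij} = rho(|i - j|), (r_k)_i = rho(i), i,j = 1..k.
Equivalently, Durbin-Levinson gives phi_{kk} iteratively:
  phi_{11} = rho(1)
  phi_{kk} = [rho(k) - sum_{j=1..k-1} phi_{k-1,j} rho(k-j)]
            / [1 - sum_{j=1..k-1} phi_{k-1,j} rho(j)],
  phi_{k,j} = phi_{k-1,j} - phi_{kk} phi_{k-1,k-j},  j = 1..k-1.
Step k = 1:
  phi_11 = rho(1) = -0.394.
Step k = 2:
  phi_22 = [rho(2) - phi_11 rho(1)] / [1 - phi_11 rho(1)] = [0.229 - (-0.394)(-0.394)] / [1 - (-0.394)(-0.394)]
         = 0.073764 / 0.844764 = 0.087319.
  Update: phi_21 = phi_11 - phi_22 phi_11 = -0.394 - (0.087319)(-0.394) = -0.359596.
Step k = 3:
  phi_33 = [rho(3) - phi_21 rho(2) - phi_22 rho(1)] / [1 - phi_21 rho(1) - phi_22 rho(2)]
    numerator   = -0.4973 - (-0.359596)(0.229) - (0.087319)(-0.394) = -0.38054874
    denominator = 1 - (-0.359596)(-0.394) - (0.087319)(0.229) = 0.838323
  phi_33 = -0.38054874 / 0.838323 = -0.4539.
Therefore phi_{33} = -0.4539.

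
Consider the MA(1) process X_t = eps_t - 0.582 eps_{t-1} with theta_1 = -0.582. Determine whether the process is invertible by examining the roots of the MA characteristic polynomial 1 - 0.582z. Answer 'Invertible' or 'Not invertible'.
\text{Invertible}

The MA(q) characteristic polynomial is P(z) = 1 - 0.582z.
Invertibility requires all roots to lie outside the unit circle, i.e. |z| > 1 for every root.
This is linear in z: 1 + (-0.582) z = 0  =>  z = -1/(-0.582) = 1.718213,  |z| = 1.718213.
Moduli of all roots: 1.7182.
All moduli strictly greater than 1? Yes.
Verdict: Invertible.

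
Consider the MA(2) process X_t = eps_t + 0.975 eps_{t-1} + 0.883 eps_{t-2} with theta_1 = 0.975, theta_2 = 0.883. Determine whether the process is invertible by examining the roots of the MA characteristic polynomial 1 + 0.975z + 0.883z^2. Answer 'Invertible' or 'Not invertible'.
\text{Invertible}

The MA(q) characteristic polynomial is P(z) = 1 + 0.975z + 0.883z^2.
Invertibility requires all roots to lie outside the unit circle, i.e. |z| > 1 for every root.
Set 1 + (0.975) z + (0.883) z^2 = 0, i.e. a z^2 + b z + c = 0 with a = 0.883, b = 0.975, c = 1.
Discriminant D = b^2 - 4ac = (0.975)^2 - 4*(0.883)*1 = 0.950625 - (3.532) = -2.581375.
D < 0, so the roots are the complex-conjugate pair z = (-b +/- i sqrt(-D)) / (2a) = -0.5521 +/- 0.9098i.
For a conjugate pair |z|^2 = z * conj(z) = (product of roots) = c/a = 1/(0.883) = 1.132503, so |z| = sqrt(1.132503) = 1.0642 for both roots.
Moduli of all roots: 1.0642, 1.0642.
All moduli strictly greater than 1? Yes.
Verdict: Invertible.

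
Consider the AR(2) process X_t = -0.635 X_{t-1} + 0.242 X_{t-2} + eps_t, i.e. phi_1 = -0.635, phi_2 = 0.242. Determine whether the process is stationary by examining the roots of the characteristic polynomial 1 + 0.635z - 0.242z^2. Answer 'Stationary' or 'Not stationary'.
\text{Stationary}

The AR(p) characteristic polynomial is P(z) = 1 + 0.635z - 0.242z^2.
Stationarity requires all roots to lie outside the unit circle, i.e. |z| > 1 for every root.
Set 1 + (0.635) z + (-0.242) z^2 = 0, i.e. a z^2 + b z + c = 0 with a = -0.242, b = 0.635, c = 1.
Discriminant D = b^2 - 4ac = (0.635)^2 - 4*(-0.242)*1 = 0.403225 - (-0.968) = 1.371225.
D >= 0, so the roots are real: z = (-b +/- sqrt(D)) / (2a) = (-0.635 +/- 1.170993) / (-0.484).
  z_1 = (-0.635 + 1.170993) / (-0.484) = -1.1074,   |z_1| = 1.1074.
  z_2 = (-0.635 - 1.170993) / (-0.484) = 3.7314,   |z_2| = 3.7314.
Moduli of all roots: 1.1074, 3.7314.
All moduli strictly greater than 1? Yes.
Verdict: Stationary.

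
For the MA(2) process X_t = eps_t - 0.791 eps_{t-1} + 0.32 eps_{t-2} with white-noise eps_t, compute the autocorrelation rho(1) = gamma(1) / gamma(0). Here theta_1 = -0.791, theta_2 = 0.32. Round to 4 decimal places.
\rho(1) = -0.6042

For an MA(q) process with theta_0 = 1, the autocovariance is
  gamma(k) = sigma^2 * sum_{i=0..q-k} theta_i * theta_{i+k},
and rho(k) = gamma(k) / gamma(0). Sigma^2 cancels.
  numerator   = (1)*(-0.791) + (-0.791)*(0.32) = -1.04412.
  denominator = (1)^2 + (-0.791)^2 + (0.32)^2 = 1.728081.
  rho(1) = -1.04412 / 1.728081 = -0.6042.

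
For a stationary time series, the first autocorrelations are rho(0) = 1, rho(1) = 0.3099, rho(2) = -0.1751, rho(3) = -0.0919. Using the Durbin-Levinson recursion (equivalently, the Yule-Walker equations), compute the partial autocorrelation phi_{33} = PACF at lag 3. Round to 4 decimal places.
\phi_{33} = 0.0870

The PACF at lag k is phi_{kk}, the last component of the solution
to the Yule-Walker system G_k phi = r_k where
  (G_k)_{ij} = rho(|i - j|), (r_k)_i = rho(i), i,j = 1..k.
Equivalently, Durbin-Levinson gives phi_{kk} iteratively:
  phi_{11} = rho(1)
  phi_{kk} = [rho(k) - sum_{j=1..k-1} phi_{k-1,j} rho(k-j)]
            / [1 - sum_{j=1..k-1} phi_{k-1,j} rho(j)],
  phi_{k,j} = phi_{k-1,j} - phi_{kk} phi_{k-1,k-j},  j = 1..k-1.
Step k = 1:
  phi_11 = rho(1) = 0.3099.
Step k = 2:
  phi_22 = [rho(2) - phi_11 rho(1)] / [1 - phi_11 rho(1)] = [-0.1751 - (0.3099)(0.3099)] / [1 - (0.3099)(0.3099)]
         = -0.27113801 / 0.90396199 = -0.299944.
  Update: phi_21 = phi_11 - phi_22 phi_11 = 0.3099 - (-0.299944)(0.3099) = 0.402853.
Step k = 3:
  phi_33 = [rho(3) - phi_21 rho(2) - phi_22 rho(1)] / [1 - phi_21 rho(1) - phi_22 rho(2)]
    numerator   = -0.0919 - (0.402853)(-0.1751) - (-0.299944)(0.3099) = 0.07159216
    denominator = 1 - (0.402853)(0.3099) - (-0.299944)(-0.1751) = 0.82263576
  phi_33 = 0.07159216 / 0.82263576 = 0.087.
Therefore phi_{33} = 0.0870.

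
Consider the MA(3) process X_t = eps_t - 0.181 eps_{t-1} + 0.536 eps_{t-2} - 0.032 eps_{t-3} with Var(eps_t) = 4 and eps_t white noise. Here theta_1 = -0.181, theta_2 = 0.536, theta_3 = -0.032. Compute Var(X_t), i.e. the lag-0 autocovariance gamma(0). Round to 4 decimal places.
\gamma(0) = 5.2843

For an MA(q) process X_t = eps_t + sum_i theta_i eps_{t-i} with
Var(eps_t) = sigma^2, the variance is
  gamma(0) = sigma^2 * (1 + sum_i theta_i^2).
  sum_i theta_i^2 = (-0.181)^2 + (0.536)^2 + (-0.032)^2 = 0.032761 + 0.287296 + 0.001024 = 0.321081.
  gamma(0) = 4 * (1 + 0.321081) = 4 * 1.321081 = 5.284324, which rounds to 5.2843.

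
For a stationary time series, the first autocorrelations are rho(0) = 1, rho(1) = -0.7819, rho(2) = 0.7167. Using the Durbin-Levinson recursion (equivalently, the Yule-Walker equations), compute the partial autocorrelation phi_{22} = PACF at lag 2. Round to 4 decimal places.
\phi_{22} = 0.2710

The PACF at lag k is phi_{kk}, the last component of the solution
to the Yule-Walker system G_k phi = r_k where
  (G_k)_{ij} = rho(|i - j|), (r_k)_i = rho(i), i,j = 1..k.
Equivalently, Durbin-Levinson gives phi_{kk} iteratively:
  phi_{11} = rho(1)
  phi_{kk} = [rho(k) - sum_{j=1..k-1} phi_{k-1,j} rho(k-j)]
            / [1 - sum_{j=1..k-1} phi_{k-1,j} rho(j)],
  phi_{k,j} = phi_{k-1,j} - phi_{kk} phi_{k-1,k-j},  j = 1..k-1.
Step k = 1:
  phi_11 = rho(1) = -0.7819.
Step k = 2:
  phi_22 = [rho(2) - phi_11 rho(1)] / [1 - phi_11 rho(1)] = [0.7167 - (-0.7819)(-0.7819)] / [1 - (-0.7819)(-0.7819)]
         = 0.10533239 / 0.38863239 = 0.271.
Therefore phi_{22} = 0.2710.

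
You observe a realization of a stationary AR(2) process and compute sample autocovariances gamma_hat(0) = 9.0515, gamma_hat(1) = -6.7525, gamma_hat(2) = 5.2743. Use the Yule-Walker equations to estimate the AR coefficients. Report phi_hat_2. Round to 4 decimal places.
\hat\phi_{2} = 0.0590

The Yule-Walker equations for an AR(p) process read, in matrix form,
  Gamma_p phi = r_p,   with   (Gamma_p)_{ij} = gamma(|i - j|),
                       (r_p)_i = gamma(i),   i,j = 1..p.
Substitute the sample gammas (Toeplitz matrix and right-hand side of size 2):
  Gamma_p = [[9.0515, -6.7525], [-6.7525, 9.0515]]
  r_p     = [-6.7525, 5.2743]
Written out:
  9.0515 phi_1 - 6.7525 phi_2 = -6.7525
  -6.7525 phi_1 + 9.0515 phi_2 = 5.2743
Solve by Cramer's rule:
  det = gamma(0)^2 - gamma(1)^2 = (9.0515)^2 - (-6.7525)^2 = 81.92965225 - 45.59625625 = 36.333396
  phi_hat_1 = [gamma(1) gamma(0) - gamma(1) gamma(2)] / det = [(-6.7525)(9.0515) - (-6.7525)(5.2743)] / 36.333396 = -25.505543 / 36.333396 = -0.702
  phi_hat_2 = [gamma(0) gamma(2) - gamma(1)^2] / det = [(9.0515)(5.2743) - (-6.7525)^2] / 36.333396 = 2.1440702 / 36.333396 = 0.059
So phi_hat = [-0.7020, 0.0590].
Therefore phi_hat_2 = 0.0590.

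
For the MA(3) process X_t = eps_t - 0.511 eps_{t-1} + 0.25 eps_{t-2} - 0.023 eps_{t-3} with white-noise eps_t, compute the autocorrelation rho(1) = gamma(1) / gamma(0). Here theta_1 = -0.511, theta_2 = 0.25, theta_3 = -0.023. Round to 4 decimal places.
\rho(1) = -0.4867

For an MA(q) process with theta_0 = 1, the autocovariance is
  gamma(k) = sigma^2 * sum_{i=0..q-k} theta_i * theta_{i+k},
and rho(k) = gamma(k) / gamma(0). Sigma^2 cancels.
  numerator   = (1)*(-0.511) + (-0.511)*(0.25) + (0.25)*(-0.023) = -0.6445.
  denominator = (1)^2 + (-0.511)^2 + (0.25)^2 + (-0.023)^2 = 1.32415.
  rho(1) = -0.6445 / 1.32415 = -0.4867.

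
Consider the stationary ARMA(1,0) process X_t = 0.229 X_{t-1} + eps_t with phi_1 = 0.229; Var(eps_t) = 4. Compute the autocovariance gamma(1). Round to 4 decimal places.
\gamma(1) = 0.9667

Multiply the model equation by X_{t-k} and take expectations. With theta_0 = psi_0 = 1 and psi_j the MA(infinity) weights, this gives
  gamma(k) - sum_i phi_i gamma(k-i) = c_k,
  c_k = sigma^2 * sum_{j=k..q} theta_j psi_{j-k}   (c_k = 0 for k > q),
using gamma(-m) = gamma(m).
Pure AR (q = 0): c_0 = sigma^2 = 4, c_k = 0 for k >= 1.
Equations for k = 0 and k = 1 (AR order 1):
  gamma(0) = phi_1 gamma(1) + c_0
  gamma(1) = phi_1 gamma(0) + c_1
Substituting the second into the first: gamma(0) (1 - phi_1^2) = c_0 + phi_1 c_1, so
  gamma(0) = c_0 / (1 - phi_1^2) = 4 / (1 - (0.229)^2) = 4 / 0.947559 = 4.221373.
  gamma(1) = phi_1 gamma(0) = (0.229)(4.221373) = 0.966694.
Therefore gamma(1) = 0.9667 (to 4 decimal places).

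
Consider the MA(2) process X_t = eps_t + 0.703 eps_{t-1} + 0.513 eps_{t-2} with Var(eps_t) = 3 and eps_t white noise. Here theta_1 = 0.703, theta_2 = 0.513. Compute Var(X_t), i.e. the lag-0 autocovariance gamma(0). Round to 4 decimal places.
\gamma(0) = 5.2721

For an MA(q) process X_t = eps_t + sum_i theta_i eps_{t-i} with
Var(eps_t) = sigma^2, the variance is
  gamma(0) = sigma^2 * (1 + sum_i theta_i^2).
  sum_i theta_i^2 = (0.703)^2 + (0.513)^2 = 0.494209 + 0.263169 = 0.757378.
  gamma(0) = 3 * (1 + 0.757378) = 3 * 1.757378 = 5.272134, which rounds to 5.2721.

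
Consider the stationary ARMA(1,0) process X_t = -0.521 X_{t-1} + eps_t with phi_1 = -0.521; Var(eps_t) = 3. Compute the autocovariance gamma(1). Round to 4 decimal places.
\gamma(1) = -2.1453

Multiply the model equation by X_{t-k} and take expectations. With theta_0 = psi_0 = 1 and psi_j the MA(infinity) weights, this gives
  gamma(k) - sum_i phi_i gamma(k-i) = c_k,
  c_k = sigma^2 * sum_{j=k..q} theta_j psi_{j-k}   (c_k = 0 for k > q),
using gamma(-m) = gamma(m).
Pure AR (q = 0): c_0 = sigma^2 = 3, c_k = 0 for k >= 1.
Equations for k = 0 and k = 1 (AR order 1):
  gamma(0) = phi_1 gamma(1) + c_0
  gamma(1) = phi_1 gamma(0) + c_1
Substituting the second into the first: gamma(0) (1 - phi_1^2) = c_0 + phi_1 c_1, so
  gamma(0) = c_0 / (1 - phi_1^2) = 3 / (1 - (-0.521)^2) = 3 / 0.728559 = 4.117717.
  gamma(1) = phi_1 gamma(0) = (-0.521)(4.117717) = -2.145331.
Therefore gamma(1) = -2.1453 (to 4 decimal places).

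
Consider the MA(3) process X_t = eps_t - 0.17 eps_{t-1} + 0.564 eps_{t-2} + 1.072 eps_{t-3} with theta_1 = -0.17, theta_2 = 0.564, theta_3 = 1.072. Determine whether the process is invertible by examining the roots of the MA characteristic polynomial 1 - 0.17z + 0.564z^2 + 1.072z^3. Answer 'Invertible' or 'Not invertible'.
\text{Not invertible}

The MA(q) characteristic polynomial is P(z) = 1 - 0.17z + 0.564z^2 + 1.072z^3.
Invertibility requires all roots to lie outside the unit circle, i.e. |z| > 1 for every root.
Degree 3: look for a simple real root z0 first, then factor out (1 - z/z0) and solve the remaining quadratic.
Testing z0 = -1.25: P(-1.25) = 1 + (-0.17)(-1.25) + (0.564)(-1.25)^2 + (1.072)(-1.25)^3
  = 1 + (0.2125) + (0.88125) + (-2.09375) = 0.  So z_0 = -1.25 is a root, |z_0| = 1.25.
Divide out the factor (1 + 0.8 z) = (1 - z/z0) (since 1/z0 = -0.8):
  P(z) = (1 + 0.8 z)(1 + (-0.97) z + (1.34) z^2)
  [check: z-coef -0.97 - (-0.8) = -0.17; z^2-coef 1.34 - (-0.8)(-0.97) = 0.564; z^3-coef -(-0.8)(1.34) = 1.072.]
Remaining roots from the quadratic factor 1 + (-0.97) z + (1.34) z^2:
  Set 1 + (-0.97) z + (1.34) z^2 = 0, i.e. a z^2 + b z + c = 0 with a = 1.34, b = -0.97, c = 1.
  Discriminant D = b^2 - 4ac = (-0.97)^2 - 4*(1.34)*1 = 0.9409 - (5.36) = -4.4191.
  D < 0, so the roots are the complex-conjugate pair z = (-b +/- i sqrt(-D)) / (2a) = 0.3619 +/- 0.7844i.
  For a conjugate pair |z|^2 = z * conj(z) = (product of roots) = c/a = 1/(1.34) = 0.746269, so |z| = sqrt(0.746269) = 0.8639 for both roots.
Moduli of all roots: 1.2500, 0.8639, 0.8639.
All moduli strictly greater than 1? No.
Verdict: Not invertible.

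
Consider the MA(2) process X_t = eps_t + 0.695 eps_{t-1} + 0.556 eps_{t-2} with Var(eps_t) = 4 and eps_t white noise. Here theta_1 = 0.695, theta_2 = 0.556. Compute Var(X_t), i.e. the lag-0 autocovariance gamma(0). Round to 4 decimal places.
\gamma(0) = 7.1686

For an MA(q) process X_t = eps_t + sum_i theta_i eps_{t-i} with
Var(eps_t) = sigma^2, the variance is
  gamma(0) = sigma^2 * (1 + sum_i theta_i^2).
  sum_i theta_i^2 = (0.695)^2 + (0.556)^2 = 0.483025 + 0.309136 = 0.792161.
  gamma(0) = 4 * (1 + 0.792161) = 4 * 1.792161 = 7.168644, which rounds to 7.1686.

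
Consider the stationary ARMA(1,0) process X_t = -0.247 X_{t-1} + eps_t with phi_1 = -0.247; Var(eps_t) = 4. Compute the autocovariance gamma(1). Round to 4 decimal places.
\gamma(1) = -1.0522

Multiply the model equation by X_{t-k} and take expectations. With theta_0 = psi_0 = 1 and psi_j the MA(infinity) weights, this gives
  gamma(k) - sum_i phi_i gamma(k-i) = c_k,
  c_k = sigma^2 * sum_{j=k..q} theta_j psi_{j-k}   (c_k = 0 for k > q),
using gamma(-m) = gamma(m).
Pure AR (q = 0): c_0 = sigma^2 = 4, c_k = 0 for k >= 1.
Equations for k = 0 and k = 1 (AR order 1):
  gamma(0) = phi_1 gamma(1) + c_0
  gamma(1) = phi_1 gamma(0) + c_1
Substituting the second into the first: gamma(0) (1 - phi_1^2) = c_0 + phi_1 c_1, so
  gamma(0) = c_0 / (1 - phi_1^2) = 4 / (1 - (-0.247)^2) = 4 / 0.938991 = 4.259892.
  gamma(1) = phi_1 gamma(0) = (-0.247)(4.259892) = -1.052193.
Therefore gamma(1) = -1.0522 (to 4 decimal places).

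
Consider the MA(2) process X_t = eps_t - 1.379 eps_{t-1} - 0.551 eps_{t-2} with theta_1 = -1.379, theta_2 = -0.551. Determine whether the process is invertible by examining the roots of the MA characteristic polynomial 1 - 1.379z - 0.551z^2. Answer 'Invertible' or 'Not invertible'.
\text{Not invertible}

The MA(q) characteristic polynomial is P(z) = 1 - 1.379z - 0.551z^2.
Invertibility requires all roots to lie outside the unit circle, i.e. |z| > 1 for every root.
Set 1 + (-1.379) z + (-0.551) z^2 = 0, i.e. a z^2 + b z + c = 0 with a = -0.551, b = -1.379, c = 1.
Discriminant D = b^2 - 4ac = (-1.379)^2 - 4*(-0.551)*1 = 1.901641 - (-2.204) = 4.105641.
D >= 0, so the roots are real: z = (-b +/- sqrt(D)) / (2a) = (1.379 +/- 2.026238) / (-1.102).
  z_1 = (1.379 + 2.026238) / (-1.102) = -3.0901,   |z_1| = 3.0901.
  z_2 = (1.379 - 2.026238) / (-1.102) = 0.5873,   |z_2| = 0.5873.
Moduli of all roots: 3.0901, 0.5873.
All moduli strictly greater than 1? No.
Verdict: Not invertible.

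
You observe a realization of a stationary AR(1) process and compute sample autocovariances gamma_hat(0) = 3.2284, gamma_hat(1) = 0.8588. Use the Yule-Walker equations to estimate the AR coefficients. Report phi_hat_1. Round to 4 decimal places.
\hat\phi_{1} = 0.2660

The Yule-Walker equations for an AR(p) process read, in matrix form,
  Gamma_p phi = r_p,   with   (Gamma_p)_{ij} = gamma(|i - j|),
                       (r_p)_i = gamma(i),   i,j = 1..p.
Substitute the sample gammas (Toeplitz matrix and right-hand side of size 1):
  Gamma_p = [[3.2284]]
  r_p     = [0.8588]
With p = 1 this is the single equation gamma(0) phi_1 = gamma(1):
  phi_hat_1 = gamma(1) / gamma(0) = 0.8588 / 3.2284 = 0.2660.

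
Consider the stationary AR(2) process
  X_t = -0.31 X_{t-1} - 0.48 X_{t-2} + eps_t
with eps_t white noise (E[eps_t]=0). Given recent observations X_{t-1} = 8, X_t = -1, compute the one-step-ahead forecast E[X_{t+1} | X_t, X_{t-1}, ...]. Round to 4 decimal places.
E[X_{t+1} \mid \mathcal F_t] = -3.5300

For an AR(p) model X_t = c + sum_i phi_i X_{t-i} + eps_t, the
one-step-ahead conditional mean is
  E[X_{t+1} | X_t, ...] = c + sum_i phi_i X_{t+1-i}.
Substitute known values:
  E[X_{t+1} | ...] = (-0.31) * (-1) + (-0.48) * (8)
                   = -3.5300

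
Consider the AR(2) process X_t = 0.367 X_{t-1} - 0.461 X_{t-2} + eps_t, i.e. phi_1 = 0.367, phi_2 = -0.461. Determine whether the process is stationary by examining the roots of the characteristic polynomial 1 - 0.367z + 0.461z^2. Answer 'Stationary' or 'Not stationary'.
\text{Stationary}

The AR(p) characteristic polynomial is P(z) = 1 - 0.367z + 0.461z^2.
Stationarity requires all roots to lie outside the unit circle, i.e. |z| > 1 for every root.
Set 1 + (-0.367) z + (0.461) z^2 = 0, i.e. a z^2 + b z + c = 0 with a = 0.461, b = -0.367, c = 1.
Discriminant D = b^2 - 4ac = (-0.367)^2 - 4*(0.461)*1 = 0.134689 - (1.844) = -1.709311.
D < 0, so the roots are the complex-conjugate pair z = (-b +/- i sqrt(-D)) / (2a) = 0.398 +/- 1.418i.
For a conjugate pair |z|^2 = z * conj(z) = (product of roots) = c/a = 1/(0.461) = 2.169197, so |z| = sqrt(2.169197) = 1.4728 for both roots.
Moduli of all roots: 1.4728, 1.4728.
All moduli strictly greater than 1? Yes.
Verdict: Stationary.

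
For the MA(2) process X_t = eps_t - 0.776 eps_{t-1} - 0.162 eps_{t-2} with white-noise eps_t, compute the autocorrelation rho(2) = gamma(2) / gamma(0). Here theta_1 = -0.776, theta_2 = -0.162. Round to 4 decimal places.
\rho(2) = -0.0995

For an MA(q) process with theta_0 = 1, the autocovariance is
  gamma(k) = sigma^2 * sum_{i=0..q-k} theta_i * theta_{i+k},
and rho(k) = gamma(k) / gamma(0). Sigma^2 cancels.
  numerator   = (1)*(-0.162) = -0.162.
  denominator = (1)^2 + (-0.776)^2 + (-0.162)^2 = 1.62842.
  rho(2) = -0.162 / 1.62842 = -0.0995.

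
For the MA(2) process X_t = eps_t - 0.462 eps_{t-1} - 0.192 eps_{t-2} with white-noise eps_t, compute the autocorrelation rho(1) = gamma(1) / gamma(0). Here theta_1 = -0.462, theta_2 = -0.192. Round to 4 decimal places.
\rho(1) = -0.2986

For an MA(q) process with theta_0 = 1, the autocovariance is
  gamma(k) = sigma^2 * sum_{i=0..q-k} theta_i * theta_{i+k},
and rho(k) = gamma(k) / gamma(0). Sigma^2 cancels.
  numerator   = (1)*(-0.462) + (-0.462)*(-0.192) = -0.373296.
  denominator = (1)^2 + (-0.462)^2 + (-0.192)^2 = 1.250308.
  rho(1) = -0.373296 / 1.250308 = -0.2986.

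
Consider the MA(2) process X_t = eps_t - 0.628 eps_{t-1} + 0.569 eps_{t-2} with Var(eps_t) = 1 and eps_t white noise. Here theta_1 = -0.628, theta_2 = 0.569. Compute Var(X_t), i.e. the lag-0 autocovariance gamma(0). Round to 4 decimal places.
\gamma(0) = 1.7181

For an MA(q) process X_t = eps_t + sum_i theta_i eps_{t-i} with
Var(eps_t) = sigma^2, the variance is
  gamma(0) = sigma^2 * (1 + sum_i theta_i^2).
  sum_i theta_i^2 = (-0.628)^2 + (0.569)^2 = 0.394384 + 0.323761 = 0.718145.
  gamma(0) = 1 * (1 + 0.718145) = 1 * 1.718145 = 1.718145, which rounds to 1.7181.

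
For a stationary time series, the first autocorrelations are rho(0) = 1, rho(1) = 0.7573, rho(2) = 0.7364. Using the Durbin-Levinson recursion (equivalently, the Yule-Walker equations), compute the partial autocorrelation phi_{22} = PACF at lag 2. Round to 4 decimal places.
\phi_{22} = 0.3819

The PACF at lag k is phi_{kk}, the last component of the solution
to the Yule-Walker system G_k phi = r_k where
  (G_k)_{ij} = rho(|i - j|), (r_k)_i = rho(i), i,j = 1..k.
Equivalently, Durbin-Levinson gives phi_{kk} iteratively:
  phi_{11} = rho(1)
  phi_{kk} = [rho(k) - sum_{j=1..k-1} phi_{k-1,j} rho(k-j)]
            / [1 - sum_{j=1..k-1} phi_{k-1,j} rho(j)],
  phi_{k,j} = phi_{k-1,j} - phi_{kk} phi_{k-1,k-j},  j = 1..k-1.
Step k = 1:
  phi_11 = rho(1) = 0.7573.
Step k = 2:
  phi_22 = [rho(2) - phi_11 rho(1)] / [1 - phi_11 rho(1)] = [0.7364 - (0.7573)(0.7573)] / [1 - (0.7573)(0.7573)]
         = 0.16289671 / 0.42649671 = 0.3819.
Therefore phi_{22} = 0.3819.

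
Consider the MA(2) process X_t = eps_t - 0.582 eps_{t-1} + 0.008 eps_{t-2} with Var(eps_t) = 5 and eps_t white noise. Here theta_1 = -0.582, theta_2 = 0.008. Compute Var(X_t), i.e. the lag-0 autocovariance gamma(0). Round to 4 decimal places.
\gamma(0) = 6.6939

For an MA(q) process X_t = eps_t + sum_i theta_i eps_{t-i} with
Var(eps_t) = sigma^2, the variance is
  gamma(0) = sigma^2 * (1 + sum_i theta_i^2).
  sum_i theta_i^2 = (-0.582)^2 + (0.008)^2 = 0.338724 + 0.000064 = 0.338788.
  gamma(0) = 5 * (1 + 0.338788) = 5 * 1.338788 = 6.69394, which rounds to 6.6939.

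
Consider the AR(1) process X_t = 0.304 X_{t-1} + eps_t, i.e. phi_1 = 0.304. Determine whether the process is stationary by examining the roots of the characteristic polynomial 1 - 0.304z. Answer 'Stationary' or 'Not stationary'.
\text{Stationary}

The AR(p) characteristic polynomial is P(z) = 1 - 0.304z.
Stationarity requires all roots to lie outside the unit circle, i.e. |z| > 1 for every root.
This is linear in z: 1 + (-0.304) z = 0  =>  z = -1/(-0.304) = 3.289474,  |z| = 3.289474.
Moduli of all roots: 3.2895.
All moduli strictly greater than 1? Yes.
Verdict: Stationary.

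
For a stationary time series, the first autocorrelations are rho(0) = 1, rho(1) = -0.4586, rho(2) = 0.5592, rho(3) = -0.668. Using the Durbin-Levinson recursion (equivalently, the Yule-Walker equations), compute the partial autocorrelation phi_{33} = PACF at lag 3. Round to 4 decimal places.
\phi_{33} = -0.5070

The PACF at lag k is phi_{kk}, the last component of the solution
to the Yule-Walker system G_k phi = r_k where
  (G_k)_{ij} = rho(|i - j|), (r_k)_i = rho(i), i,j = 1..k.
Equivalently, Durbin-Levinson gives phi_{kk} iteratively:
  phi_{11} = rho(1)
  phi_{kk} = [rho(k) - sum_{j=1..k-1} phi_{k-1,j} rho(k-j)]
            / [1 - sum_{j=1..k-1} phi_{k-1,j} rho(j)],
  phi_{k,j} = phi_{k-1,j} - phi_{kk} phi_{k-1,k-j},  j = 1..k-1.
Step k = 1:
  phi_11 = rho(1) = -0.4586.
Step k = 2:
  phi_22 = [rho(2) - phi_11 rho(1)] / [1 - phi_11 rho(1)] = [0.5592 - (-0.4586)(-0.4586)] / [1 - (-0.4586)(-0.4586)]
         = 0.34888604 / 0.78968604 = 0.441803.
  Update: phi_21 = phi_11 - phi_22 phi_11 = -0.4586 - (0.441803)(-0.4586) = -0.255989.
Step k = 3:
  phi_33 = [rho(3) - phi_21 rho(2) - phi_22 rho(1)] / [1 - phi_21 rho(1) - phi_22 rho(2)]
    numerator   = -0.668 - (-0.255989)(0.5592) - (0.441803)(-0.4586) = -0.32223992
    denominator = 1 - (-0.255989)(-0.4586) - (0.441803)(0.5592) = 0.63554697
  phi_33 = -0.32223992 / 0.63554697 = -0.507.
Therefore phi_{33} = -0.5070.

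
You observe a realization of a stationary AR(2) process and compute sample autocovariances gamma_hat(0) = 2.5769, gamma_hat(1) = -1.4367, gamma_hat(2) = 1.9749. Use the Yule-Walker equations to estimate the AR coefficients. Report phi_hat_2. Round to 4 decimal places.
\hat\phi_{2} = 0.6610

The Yule-Walker equations for an AR(p) process read, in matrix form,
  Gamma_p phi = r_p,   with   (Gamma_p)_{ij} = gamma(|i - j|),
                       (r_p)_i = gamma(i),   i,j = 1..p.
Substitute the sample gammas (Toeplitz matrix and right-hand side of size 2):
  Gamma_p = [[2.5769, -1.4367], [-1.4367, 2.5769]]
  r_p     = [-1.4367, 1.9749]
Written out:
  2.5769 phi_1 - 1.4367 phi_2 = -1.4367
  -1.4367 phi_1 + 2.5769 phi_2 = 1.9749
Solve by Cramer's rule:
  det = gamma(0)^2 - gamma(1)^2 = (2.5769)^2 - (-1.4367)^2 = 6.64041361 - 2.06410689 = 4.57630672
  phi_hat_1 = [gamma(1) gamma(0) - gamma(1) gamma(2)] / det = [(-1.4367)(2.5769) - (-1.4367)(1.9749)] / 4.57630672 = -0.8648934 / 4.57630672 = -0.189
  phi_hat_2 = [gamma(0) gamma(2) - gamma(1)^2] / det = [(2.5769)(1.9749) - (-1.4367)^2] / 4.57630672 = 3.02501292 / 4.57630672 = 0.661
So phi_hat = [-0.1890, 0.6610].
Therefore phi_hat_2 = 0.6610.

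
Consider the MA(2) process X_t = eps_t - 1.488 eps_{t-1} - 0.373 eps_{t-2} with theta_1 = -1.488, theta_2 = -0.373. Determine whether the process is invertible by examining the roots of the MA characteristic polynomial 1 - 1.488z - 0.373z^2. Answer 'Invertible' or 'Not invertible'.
\text{Not invertible}

The MA(q) characteristic polynomial is P(z) = 1 - 1.488z - 0.373z^2.
Invertibility requires all roots to lie outside the unit circle, i.e. |z| > 1 for every root.
Set 1 + (-1.488) z + (-0.373) z^2 = 0, i.e. a z^2 + b z + c = 0 with a = -0.373, b = -1.488, c = 1.
Discriminant D = b^2 - 4ac = (-1.488)^2 - 4*(-0.373)*1 = 2.214144 - (-1.492) = 3.706144.
D >= 0, so the roots are real: z = (-b +/- sqrt(D)) / (2a) = (1.488 +/- 1.925135) / (-0.746).
  z_1 = (1.488 + 1.925135) / (-0.746) = -4.5752,   |z_1| = 4.5752.
  z_2 = (1.488 - 1.925135) / (-0.746) = 0.586,   |z_2| = 0.586.
Moduli of all roots: 4.5752, 0.5860.
All moduli strictly greater than 1? No.
Verdict: Not invertible.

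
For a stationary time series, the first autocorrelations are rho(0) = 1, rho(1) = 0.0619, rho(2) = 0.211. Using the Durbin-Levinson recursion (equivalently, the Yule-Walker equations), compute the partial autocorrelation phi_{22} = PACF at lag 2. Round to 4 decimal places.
\phi_{22} = 0.2080

The PACF at lag k is phi_{kk}, the last component of the solution
to the Yule-Walker system G_k phi = r_k where
  (G_k)_{ij} = rho(|i - j|), (r_k)_i = rho(i), i,j = 1..k.
Equivalently, Durbin-Levinson gives phi_{kk} iteratively:
  phi_{11} = rho(1)
  phi_{kk} = [rho(k) - sum_{j=1..k-1} phi_{k-1,j} rho(k-j)]
            / [1 - sum_{j=1..k-1} phi_{k-1,j} rho(j)],
  phi_{k,j} = phi_{k-1,j} - phi_{kk} phi_{k-1,k-j},  j = 1..k-1.
Step k = 1:
  phi_11 = rho(1) = 0.0619.
Step k = 2:
  phi_22 = [rho(2) - phi_11 rho(1)] / [1 - phi_11 rho(1)] = [0.211 - (0.0619)(0.0619)] / [1 - (0.0619)(0.0619)]
         = 0.20716839 / 0.99616839 = 0.208.
Therefore phi_{22} = 0.2080.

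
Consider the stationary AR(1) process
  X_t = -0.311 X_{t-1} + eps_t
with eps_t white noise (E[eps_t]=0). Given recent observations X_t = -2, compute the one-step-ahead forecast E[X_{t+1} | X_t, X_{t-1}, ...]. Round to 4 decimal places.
E[X_{t+1} \mid \mathcal F_t] = 0.6220

For an AR(p) model X_t = c + sum_i phi_i X_{t-i} + eps_t, the
one-step-ahead conditional mean is
  E[X_{t+1} | X_t, ...] = c + sum_i phi_i X_{t+1-i}.
Substitute known values:
  E[X_{t+1} | ...] = (-0.311) * (-2)
                   = 0.6220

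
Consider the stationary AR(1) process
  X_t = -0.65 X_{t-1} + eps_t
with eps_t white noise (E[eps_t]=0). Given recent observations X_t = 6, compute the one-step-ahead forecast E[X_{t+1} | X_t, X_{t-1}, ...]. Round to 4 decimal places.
E[X_{t+1} \mid \mathcal F_t] = -3.9000

For an AR(p) model X_t = c + sum_i phi_i X_{t-i} + eps_t, the
one-step-ahead conditional mean is
  E[X_{t+1} | X_t, ...] = c + sum_i phi_i X_{t+1-i}.
Substitute known values:
  E[X_{t+1} | ...] = (-0.65) * (6)
                   = -3.9000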